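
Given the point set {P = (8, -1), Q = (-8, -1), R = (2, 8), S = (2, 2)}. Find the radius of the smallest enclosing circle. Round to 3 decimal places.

A smallest enclosing disk is always determined by at most three of the input points on its boundary.
The minimum enclosing circle is determined by three boundary points: P, Q, R.
Their circumcentre is (0, 1/6) with r² = 2353/36.
The farthest remaining point S is at distance² 265/36 ≤ 2353/36.
r = √(2353/36) ≈ 8.085.

8.085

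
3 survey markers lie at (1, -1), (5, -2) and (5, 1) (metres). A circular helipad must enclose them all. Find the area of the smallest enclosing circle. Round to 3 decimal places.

16.690

Call the three points A, B, C in the order given.
Side lengths²: AB² = 17, AC² = 20, BC² = 9.
Since AC² = 20 < 17 + 9 = 26, the triangle is acute, so the smallest enclosing circle is the circumcircle.
Circumcentre = (3.25, -0.5), r² = 5.3125.
Area = π·r² = π·5.3125 ≈ 16.690.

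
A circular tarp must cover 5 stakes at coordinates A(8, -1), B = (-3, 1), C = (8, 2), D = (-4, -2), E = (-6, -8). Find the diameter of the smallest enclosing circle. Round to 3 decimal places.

17.205

A smallest enclosing disk is always determined by at most three of the input points on its boundary.
The farthest pair is C–E with squared distance 296. The circle on this segment as diameter has centre (1, -3) and r² = 296/4 = 74.
Check A: distance² to centre = 53 ≤ 74, so it lies inside.
All remaining points lie in this disk, and no smaller disk contains both endpoints, so this is the minimum enclosing circle.
Diameter = 2r = 2√74 ≈ 17.205.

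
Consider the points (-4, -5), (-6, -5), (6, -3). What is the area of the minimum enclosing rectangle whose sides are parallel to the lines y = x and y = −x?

70

In coordinates u = x + y, v = x − y the rectangle is axis-aligned; the map (x,y)→(u,v) scales areas by 2.
u-values: -9, -11, 3; range = 3 − (-11) = 14.
v-values: 1, -1, 9; range = 9 − (-1) = 10.
Area = (14 × 10) / 2 = 70.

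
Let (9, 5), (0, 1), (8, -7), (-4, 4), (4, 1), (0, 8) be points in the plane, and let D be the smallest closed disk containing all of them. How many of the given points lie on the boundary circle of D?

3

A smallest enclosing disk is always determined by at most three of the input points on its boundary.
The minimum enclosing circle is determined by three boundary points: (8, -7), (-4, 4), (0, 8).
Their circumcentre is (169/46, 15/46) with r² = 76585/1058.
The farthest remaining point (9, 5) is at distance² 53125/1058 ≤ 76585/1058.
The points at distance exactly r from the centre are (8, -7), (-4, 4), (0, 8) — 3 points.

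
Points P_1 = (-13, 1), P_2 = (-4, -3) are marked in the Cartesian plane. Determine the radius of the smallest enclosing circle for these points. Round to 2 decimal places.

4.92

The smallest circle enclosing two points has them as diameter endpoints.
Centre = midpoint = (-8.5, -1); r² = |P_1P_2|²/4 = 97/4 = 24.25.
r = √(24.25) ≈ 4.92.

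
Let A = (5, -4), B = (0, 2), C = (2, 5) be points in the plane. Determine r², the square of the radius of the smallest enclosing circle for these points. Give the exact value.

Side lengths²: AB² = 61, AC² = 90, BC² = 13.
Since AC² = 90 ≥ 61 + 13 = 74, the angle opposite AC is not acute, so the smallest enclosing circle has AC as diameter.
Centre = midpoint of AC = (3.5, 0.5), r² = 90/4 = 22.5.

22.5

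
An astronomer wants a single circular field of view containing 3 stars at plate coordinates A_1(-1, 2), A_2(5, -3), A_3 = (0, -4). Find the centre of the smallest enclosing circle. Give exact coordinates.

Side lengths²: A_1A_2² = 61, A_1A_3² = 37, A_2A_3² = 26.
Since A_1A_2² = 61 < 37 + 26 = 63, the triangle is acute, so the smallest enclosing circle is the circumcircle.
Circumcentre = (119/62, -37/62), r² = 29341/1922.
Centre = (119/62, -37/62).

(119/62, -37/62)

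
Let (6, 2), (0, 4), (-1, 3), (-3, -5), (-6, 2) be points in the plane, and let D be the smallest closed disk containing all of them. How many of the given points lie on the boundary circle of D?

A smallest enclosing disk is always determined by at most three of the input points on its boundary.
The minimum enclosing circle is determined by three boundary points: (6, 2), (-3, -5), (-6, 2).
Their circumcentre is (0, 3/7) with r² = 1885/49.
The farthest remaining point (0, 4) is at distance² 625/49 ≤ 1885/49.
The points at distance exactly r from the centre are (6, 2), (-3, -5), (-6, 2) — 3 points.

3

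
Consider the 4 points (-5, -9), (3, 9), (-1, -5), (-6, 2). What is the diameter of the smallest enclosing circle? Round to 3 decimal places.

A smallest enclosing disk is always determined by at most three of the input points on its boundary.
The farthest pair is (-5, -9)–(3, 9) with squared distance 388. The circle on this segment as diameter has centre (-1, 0) and r² = 388/4 = 97.
Check (-1, -5): distance² to centre = 25 ≤ 97, so it lies inside.
All remaining points lie in this disk, and no smaller disk contains both endpoints, so this is the minimum enclosing circle.
Diameter = 2r = 2√97 ≈ 19.698.

19.698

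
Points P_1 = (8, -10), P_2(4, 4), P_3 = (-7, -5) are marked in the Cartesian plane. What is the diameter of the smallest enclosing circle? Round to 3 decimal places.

17.221

Side lengths²: P_1P_2² = 212, P_1P_3² = 250, P_2P_3² = 202.
Since P_1P_3² = 250 < 212 + 202 = 414, the triangle is acute, so the smallest enclosing circle is the circumcircle.
Circumcentre = (30/19, -81/19), r² = 26765/361.
Diameter = 2r = 2√(26765/361) ≈ 17.221.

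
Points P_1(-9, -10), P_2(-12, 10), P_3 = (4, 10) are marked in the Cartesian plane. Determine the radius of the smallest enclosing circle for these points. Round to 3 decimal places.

12.060

Side lengths²: P_1P_2² = 409, P_1P_3² = 569, P_2P_3² = 256.
Since P_1P_3² = 569 < 409 + 256 = 665, the triangle is acute, so the smallest enclosing circle is the circumcircle.
Circumcentre = (-4, 0.975), r² = 145.450625.
r = √(145.450625) ≈ 12.060.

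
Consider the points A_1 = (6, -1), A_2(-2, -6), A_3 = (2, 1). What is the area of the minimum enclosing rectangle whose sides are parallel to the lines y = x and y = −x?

In coordinates u = x + y, v = x − y the rectangle is axis-aligned; the map (x,y)→(u,v) scales areas by 2.
u-values: 5, -8, 3; range = 5 − (-8) = 13.
v-values: 7, 4, 1; range = 7 − 1 = 6.
Area = (13 × 6) / 2 = 39.

39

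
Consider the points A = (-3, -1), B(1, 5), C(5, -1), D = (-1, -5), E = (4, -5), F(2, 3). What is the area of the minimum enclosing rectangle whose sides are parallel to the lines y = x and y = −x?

In coordinates u = x + y, v = x − y the rectangle is axis-aligned; the map (x,y)→(u,v) scales areas by 2.
u-values: -4, 6, 4, -6, -1, 5; range = 6 − (-6) = 12.
v-values: -2, -4, 6, 4, 9, -1; range = 9 − (-4) = 13.
Area = (12 × 13) / 2 = 78.

78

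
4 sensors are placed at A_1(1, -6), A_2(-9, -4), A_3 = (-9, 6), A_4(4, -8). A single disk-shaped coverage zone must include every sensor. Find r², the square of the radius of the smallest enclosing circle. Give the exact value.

A smallest enclosing disk is always determined by at most three of the input points on its boundary.
The farthest pair is A_3–A_4 with squared distance 365. The circle on this segment as diameter has centre (-2.5, -1) and r² = 365/4 = 91.25.
Check A_1: distance² to centre = 37.25 ≤ 91.25, so it lies inside.
All remaining points lie in this disk, and no smaller disk contains both endpoints, so this is the minimum enclosing circle.

91.25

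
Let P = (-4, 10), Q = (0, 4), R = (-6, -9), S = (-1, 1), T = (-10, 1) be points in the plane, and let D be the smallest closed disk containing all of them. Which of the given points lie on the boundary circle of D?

P, R

The minimum enclosing circle of a finite set is fixed by two of the points (as a diameter) or three (as a circumcircle).
The farthest pair is P–R with squared distance 365. The circle on this segment as diameter has centre (-5, 0.5) and r² = 365/4 = 91.25.
Check Q: distance² to centre = 37.25 ≤ 91.25, so it lies inside.
All remaining points lie in this disk, and no smaller disk contains both endpoints, so this is the minimum enclosing circle.
The points at distance exactly r from the centre are P, R — 2 points.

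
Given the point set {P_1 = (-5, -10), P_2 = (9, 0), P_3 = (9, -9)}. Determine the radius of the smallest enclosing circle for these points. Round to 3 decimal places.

8.602

Side lengths²: P_1P_2² = 296, P_1P_3² = 197, P_2P_3² = 81.
Since P_1P_2² = 296 ≥ 197 + 81 = 278, the angle opposite P_1P_2 is not acute, so the smallest enclosing circle has P_1P_2 as diameter.
Centre = midpoint of P_1P_2 = (2, -5), r² = 296/4 = 74.
r = √74 ≈ 8.602.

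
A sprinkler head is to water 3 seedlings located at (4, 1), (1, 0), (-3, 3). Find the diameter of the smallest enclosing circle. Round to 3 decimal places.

7.280

Call the three points A, B, C in the order given.
Side lengths²: AB² = 10, AC² = 53, BC² = 25.
Since AC² = 53 ≥ 25 + 10 = 35, the angle opposite AC is not acute, so the smallest enclosing circle has AC as diameter.
Centre = midpoint of AC = (0.5, 2), r² = 53/4 = 13.25.
Diameter = 2r = 2√(13.25) ≈ 7.280.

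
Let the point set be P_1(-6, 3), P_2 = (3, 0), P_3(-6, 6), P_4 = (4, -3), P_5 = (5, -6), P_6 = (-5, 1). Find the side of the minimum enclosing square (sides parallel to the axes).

The bounding box has width 11 and height 12.
An axis-aligned square enclosing the set must have side ≥ max(width, height).
So the minimum side is max(11, 12) = 12.

12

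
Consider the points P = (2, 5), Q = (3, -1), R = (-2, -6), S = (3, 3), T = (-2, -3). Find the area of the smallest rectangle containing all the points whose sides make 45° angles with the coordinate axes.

52.5

In coordinates u = x + y, v = x − y the rectangle is axis-aligned; the map (x,y)→(u,v) scales areas by 2.
u-values: 7, 2, -8, 6, -5; range = 7 − (-8) = 15.
v-values: -3, 4, 4, 0, 1; range = 4 − (-3) = 7.
Area = (15 × 7) / 2 = 52.5.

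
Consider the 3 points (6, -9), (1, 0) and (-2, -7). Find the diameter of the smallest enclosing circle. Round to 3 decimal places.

Call the three points A, B, C in the order given.
Side lengths²: AB² = 106, AC² = 68, BC² = 58.
Since AB² = 106 < 68 + 58 = 126, the triangle is acute, so the smallest enclosing circle is the circumcircle.
Circumcentre = (86/31, -152/31), r² = 26129/961.
Diameter = 2r = 2√(26129/961) ≈ 10.429.

10.429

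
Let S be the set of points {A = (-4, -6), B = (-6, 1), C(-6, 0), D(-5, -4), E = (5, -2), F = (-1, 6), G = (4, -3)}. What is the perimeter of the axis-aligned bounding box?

46

Width = max x − min x = 5 − (-6) = 11.
Height = max y − min y = 6 − (-6) = 12.
Perimeter = 2(11 + 12) = 46.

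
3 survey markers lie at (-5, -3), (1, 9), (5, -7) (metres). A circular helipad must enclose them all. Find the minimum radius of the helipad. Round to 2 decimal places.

Call the three points A, B, C in the order given.
Side lengths²: AB² = 180, AC² = 116, BC² = 272.
Since BC² = 272 < 180 + 116 = 296, the triangle is acute, so the smallest enclosing circle is the circumcircle.
Circumcentre = (7/3, 5/6), r² = 2465/36.
r = √(2465/36) ≈ 8.27.

8.27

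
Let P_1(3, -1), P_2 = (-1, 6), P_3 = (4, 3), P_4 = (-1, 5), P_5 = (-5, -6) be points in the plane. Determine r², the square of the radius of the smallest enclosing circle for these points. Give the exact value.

42.5

By Welzl's lemma the MEC is supported by two points (diametrically opposite) or three points (on a circumcircle).
The minimum enclosing circle is determined by three boundary points: P_2, P_3, P_5.
Their circumcentre is (-1.5, -0.5) with r² = 42.5.
The farthest remaining point P_4 is at distance² 30.5 ≤ 42.5.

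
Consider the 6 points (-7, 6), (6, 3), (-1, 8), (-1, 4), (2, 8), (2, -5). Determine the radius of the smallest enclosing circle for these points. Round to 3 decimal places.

7.310

By Welzl's lemma the MEC is supported by two points (diametrically opposite) or three points (on a circumcircle).
The minimum enclosing circle is determined by three boundary points: (-7, 6), (6, 3), (2, -5).
Their circumcentre is (-34/29, 46/29) with r² = 44945/841.
The farthest remaining point (2, 8) is at distance² 43060/841 ≤ 44945/841.
r = √(44945/841) ≈ 7.310.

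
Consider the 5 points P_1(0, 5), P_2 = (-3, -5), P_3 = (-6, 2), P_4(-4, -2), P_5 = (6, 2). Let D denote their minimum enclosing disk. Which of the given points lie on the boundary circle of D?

P_2, P_3, P_5

A smallest enclosing disk is always determined by at most three of the input points on its boundary.
The minimum enclosing circle is determined by three boundary points: P_2, P_3, P_5.
Their circumcentre is (0, 3/7) with r² = 1885/49.
The farthest remaining point P_4 is at distance² 1073/49 ≤ 1885/49.
The points at distance exactly r from the centre are P_2, P_3, P_5 — 3 points.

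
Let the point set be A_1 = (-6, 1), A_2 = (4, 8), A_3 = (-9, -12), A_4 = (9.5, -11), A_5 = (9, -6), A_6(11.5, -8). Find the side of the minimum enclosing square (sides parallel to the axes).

20.5

The bounding box has width 20.5 and height 20.
An axis-aligned square enclosing the set must have side ≥ max(width, height).
So the minimum side is max(20.5, 20) = 20.5.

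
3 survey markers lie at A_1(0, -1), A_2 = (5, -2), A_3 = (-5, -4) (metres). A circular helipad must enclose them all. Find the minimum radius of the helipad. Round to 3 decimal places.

Side lengths²: A_1A_2² = 26, A_1A_3² = 34, A_2A_3² = 104.
Since A_2A_3² = 104 ≥ 34 + 26 = 60, the angle opposite A_2A_3 is not acute, so the smallest enclosing circle has A_2A_3 as diameter.
Centre = midpoint of A_2A_3 = (0, -3), r² = 104/4 = 26.
r = √26 ≈ 5.099.

5.099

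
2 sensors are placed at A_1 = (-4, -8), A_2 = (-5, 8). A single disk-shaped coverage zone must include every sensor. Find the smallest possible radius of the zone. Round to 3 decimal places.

8.016

The smallest circle enclosing two points has them as diameter endpoints.
Centre = midpoint = (-4.5, 0); r² = |A_1A_2|²/4 = 257/4 = 64.25.
r = √(64.25) ≈ 8.016.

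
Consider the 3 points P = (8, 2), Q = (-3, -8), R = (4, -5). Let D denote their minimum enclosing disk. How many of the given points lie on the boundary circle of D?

Side lengths²: PQ² = 221, PR² = 65, QR² = 58.
Since PQ² = 221 ≥ 65 + 58 = 123, the angle opposite PQ is not acute, so the smallest enclosing circle has PQ as diameter.
Centre = midpoint of PQ = (2.5, -3), r² = 221/4 = 55.25.
The points at distance exactly r from the centre are P, Q — 2 points.

2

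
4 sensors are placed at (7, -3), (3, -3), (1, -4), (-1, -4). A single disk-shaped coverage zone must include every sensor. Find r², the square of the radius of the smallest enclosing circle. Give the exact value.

A smallest enclosing disk is always determined by at most three of the input points on its boundary.
The farthest pair is (7, -3)–(-1, -4) with squared distance 65. The circle on this segment as diameter has centre (3, -3.5) and r² = 65/4 = 16.25.
Check (3, -3): distance² to centre = 0.25 ≤ 16.25, so it lies inside.
All remaining points lie in this disk, and no smaller disk contains both endpoints, so this is the minimum enclosing circle.

16.25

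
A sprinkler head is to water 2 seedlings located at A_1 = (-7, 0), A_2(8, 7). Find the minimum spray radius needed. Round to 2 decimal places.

The smallest circle enclosing two points has them as diameter endpoints.
Centre = midpoint = (0.5, 3.5); r² = |A_1A_2|²/4 = 274/4 = 68.5.
r = √(68.5) ≈ 8.28.

8.28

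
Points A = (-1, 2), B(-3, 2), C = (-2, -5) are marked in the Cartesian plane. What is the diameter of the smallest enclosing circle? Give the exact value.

Side lengths²: AB² = 4, AC² = 50, BC² = 50.
Since BC² = 50 < 50 + 4 = 54, the triangle is acute, so the smallest enclosing circle is the circumcircle.
Circumcentre = (-2, -10/7), r² = 625/49.
Diameter = 2r = 2√(625/49) = 50/7.

50/7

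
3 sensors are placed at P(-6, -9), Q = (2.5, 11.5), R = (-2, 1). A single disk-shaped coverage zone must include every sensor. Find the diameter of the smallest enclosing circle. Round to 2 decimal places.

Side lengths²: PQ² = 492.5, PR² = 116, QR² = 130.5.
Since PQ² = 492.5 ≥ 130.5 + 116 = 246.5, the angle opposite PQ is not acute, so the smallest enclosing circle has PQ as diameter.
Centre = midpoint of PQ = (-1.75, 1.25), r² = 492.5/4 = 123.125.
Diameter = 2r = 2√(123.125) ≈ 22.19.

22.19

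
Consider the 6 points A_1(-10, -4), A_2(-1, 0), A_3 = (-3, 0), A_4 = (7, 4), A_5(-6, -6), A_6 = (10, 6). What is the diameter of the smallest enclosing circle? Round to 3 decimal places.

22.361

A smallest enclosing disk is always determined by at most three of the input points on its boundary.
The farthest pair is A_1–A_6 with squared distance 500. The circle on this segment as diameter has centre (0, 1) and r² = 500/4 = 125.
Check A_2: distance² to centre = 2 ≤ 125, so it lies inside.
All remaining points lie in this disk, and no smaller disk contains both endpoints, so this is the minimum enclosing circle.
Diameter = 2r = 2√125 ≈ 22.361.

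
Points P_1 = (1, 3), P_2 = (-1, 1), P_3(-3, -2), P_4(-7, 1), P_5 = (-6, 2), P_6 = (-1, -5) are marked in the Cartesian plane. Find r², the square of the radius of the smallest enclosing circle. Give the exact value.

23.12

A smallest enclosing disk is always determined by at most three of the input points on its boundary.
The minimum enclosing circle is determined by three boundary points: P_1, P_4, P_6.
Their circumcentre is (-2.4, -0.4) with r² = 23.12.
The farthest remaining point P_5 is at distance² 18.72 ≤ 23.12.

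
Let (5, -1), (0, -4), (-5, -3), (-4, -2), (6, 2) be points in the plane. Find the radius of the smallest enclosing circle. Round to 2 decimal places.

The minimum enclosing circle of a finite set is fixed by two of the points (as a diameter) or three (as a circumcircle).
The farthest pair is (-5, -3)–(6, 2) with squared distance 146. The circle on this segment as diameter has centre (0.5, -0.5) and r² = 146/4 = 36.5.
Check (5, -1): distance² to centre = 20.5 ≤ 36.5, so it lies inside.
All remaining points lie in this disk, and no smaller disk contains both endpoints, so this is the minimum enclosing circle.
r = √(36.5) ≈ 6.04.

6.04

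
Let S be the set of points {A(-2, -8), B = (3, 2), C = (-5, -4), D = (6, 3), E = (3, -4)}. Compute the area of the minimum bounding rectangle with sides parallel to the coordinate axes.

x ranges over [-5, 6], width 11.
y ranges over [-8, 3], height 11.
Area = 11 × 11 = 121.

121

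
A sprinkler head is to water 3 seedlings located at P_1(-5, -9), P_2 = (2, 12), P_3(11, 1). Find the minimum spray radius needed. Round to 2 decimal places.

Side lengths²: P_1P_2² = 490, P_1P_3² = 356, P_2P_3² = 202.
Since P_1P_2² = 490 < 356 + 202 = 558, the triangle is acute, so the smallest enclosing circle is the circumcircle.
Circumcentre = (-3/19, 20/19), r² = 44945/361.
r = √(44945/361) ≈ 11.16.

11.16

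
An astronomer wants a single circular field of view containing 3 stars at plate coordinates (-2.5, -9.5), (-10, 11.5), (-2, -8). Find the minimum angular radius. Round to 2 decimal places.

11.15

Call the three points A, B, C in the order given.
Side lengths²: AB² = 497.25, AC² = 2.5, BC² = 444.25.
Since AB² = 497.25 ≥ 444.25 + 2.5 = 446.75, the angle opposite AB is not acute, so the smallest enclosing circle has AB as diameter.
Centre = midpoint of AB = (-6.25, 1), r² = 497.25/4 = 124.3125.
r = √(124.3125) ≈ 11.15.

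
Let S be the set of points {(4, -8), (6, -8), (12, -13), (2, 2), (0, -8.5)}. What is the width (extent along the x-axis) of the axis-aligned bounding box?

max x = 12, min x = 0, so width = 12.

12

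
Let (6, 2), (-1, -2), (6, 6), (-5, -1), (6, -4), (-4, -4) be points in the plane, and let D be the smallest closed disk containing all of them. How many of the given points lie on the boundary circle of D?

3

A smallest enclosing disk is always determined by at most three of the input points on its boundary.
The farthest pair is (6, 6)–(-4, -4) with squared distance 200. The circle on this segment as diameter has centre (1, 1) and r² = 200/4 = 50.
Check (6, 2): distance² to centre = 26 ≤ 50, so it lies inside.
All remaining points lie in this disk, and no smaller disk contains both endpoints, so this is the minimum enclosing circle.
The points at distance exactly r from the centre are (6, 6), (6, -4), (-4, -4) — 3 points.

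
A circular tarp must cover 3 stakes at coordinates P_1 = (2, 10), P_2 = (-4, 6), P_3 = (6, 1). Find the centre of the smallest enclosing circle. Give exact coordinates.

Side lengths²: P_1P_2² = 52, P_1P_3² = 97, P_2P_3² = 125.
Since P_2P_3² = 125 < 97 + 52 = 149, the triangle is acute, so the smallest enclosing circle is the circumcircle.
Circumcentre = (10/7, 61/14), r² = 6305/196.
Centre = (10/7, 61/14).

(10/7, 61/14)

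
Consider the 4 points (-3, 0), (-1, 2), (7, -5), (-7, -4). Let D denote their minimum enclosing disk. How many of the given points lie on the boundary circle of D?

2

The minimum enclosing circle of a finite set is fixed by two of the points (as a diameter) or three (as a circumcircle).
The farthest pair is (7, -5)–(-7, -4) with squared distance 197. The circle on this segment as diameter has centre (0, -4.5) and r² = 197/4 = 49.25.
Check (-3, 0): distance² to centre = 29.25 ≤ 49.25, so it lies inside.
All remaining points lie in this disk, and no smaller disk contains both endpoints, so this is the minimum enclosing circle.
The points at distance exactly r from the centre are (7, -5), (-7, -4) — 2 points.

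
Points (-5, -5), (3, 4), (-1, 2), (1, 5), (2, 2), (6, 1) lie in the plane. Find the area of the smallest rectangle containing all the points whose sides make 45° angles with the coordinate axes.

76.5

In coordinates u = x + y, v = x − y the rectangle is axis-aligned; the map (x,y)→(u,v) scales areas by 2.
u-values: -10, 7, 1, 6, 4, 7; range = 7 − (-10) = 17.
v-values: 0, -1, -3, -4, 0, 5; range = 5 − (-4) = 9.
Area = (17 × 9) / 2 = 76.5.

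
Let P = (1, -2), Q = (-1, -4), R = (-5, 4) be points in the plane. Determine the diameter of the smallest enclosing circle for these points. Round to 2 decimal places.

8.94

Side lengths²: PQ² = 8, PR² = 72, QR² = 80.
Since QR² = 80 ≥ 72 + 8 = 80, the angle opposite QR is not acute, so the smallest enclosing circle has QR as diameter.
Centre = midpoint of QR = (-3, 0), r² = 80/4 = 20.
Diameter = 2r = 2√20 ≈ 8.94.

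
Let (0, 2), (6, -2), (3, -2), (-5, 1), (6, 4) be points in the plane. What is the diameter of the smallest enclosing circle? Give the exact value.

The minimum enclosing circle of a finite set is fixed by two of the points (as a diameter) or three (as a circumcircle).
The minimum enclosing circle is determined by three boundary points: (6, -2), (-5, 1), (6, 4).
Their circumcentre is (10/11, 1) with r² = 4225/121.
The farthest remaining point (3, -2) is at distance² 1618/121 ≤ 4225/121.
Diameter = 2r = 2√(4225/121) = 130/11.

130/11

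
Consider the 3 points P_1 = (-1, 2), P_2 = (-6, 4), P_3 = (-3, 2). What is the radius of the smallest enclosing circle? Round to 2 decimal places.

2.69

Side lengths²: P_1P_2² = 29, P_1P_3² = 4, P_2P_3² = 13.
Since P_1P_2² = 29 ≥ 13 + 4 = 17, the angle opposite P_1P_2 is not acute, so the smallest enclosing circle has P_1P_2 as diameter.
Centre = midpoint of P_1P_2 = (-3.5, 3), r² = 29/4 = 7.25.
r = √(7.25) ≈ 2.69.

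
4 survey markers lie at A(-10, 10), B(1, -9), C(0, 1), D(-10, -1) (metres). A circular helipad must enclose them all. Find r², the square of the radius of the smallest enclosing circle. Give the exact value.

120.5

A smallest enclosing disk is always determined by at most three of the input points on its boundary.
The farthest pair is A–B with squared distance 482. The circle on this segment as diameter has centre (-4.5, 0.5) and r² = 482/4 = 120.5.
Check C: distance² to centre = 20.5 ≤ 120.5, so it lies inside.
All remaining points lie in this disk, and no smaller disk contains both endpoints, so this is the minimum enclosing circle.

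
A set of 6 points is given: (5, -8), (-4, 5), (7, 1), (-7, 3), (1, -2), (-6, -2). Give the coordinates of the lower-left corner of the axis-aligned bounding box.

x-range [-7, 7], y-range [-8, 5].
The lower-left corner is (-7, -8).

(-7, -8)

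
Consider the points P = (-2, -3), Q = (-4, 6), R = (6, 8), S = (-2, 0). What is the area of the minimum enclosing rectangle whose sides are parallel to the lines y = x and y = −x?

In coordinates u = x + y, v = x − y the rectangle is axis-aligned; the map (x,y)→(u,v) scales areas by 2.
u-values: -5, 2, 14, -2; range = 14 − (-5) = 19.
v-values: 1, -10, -2, -2; range = 1 − (-10) = 11.
Area = (19 × 11) / 2 = 104.5.

104.5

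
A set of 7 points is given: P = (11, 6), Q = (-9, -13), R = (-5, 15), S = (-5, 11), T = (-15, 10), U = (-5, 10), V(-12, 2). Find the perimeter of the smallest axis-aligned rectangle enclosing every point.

108

Width = max x − min x = 11 − (-15) = 26.
Height = max y − min y = 15 − (-13) = 28.
Perimeter = 2(26 + 28) = 108.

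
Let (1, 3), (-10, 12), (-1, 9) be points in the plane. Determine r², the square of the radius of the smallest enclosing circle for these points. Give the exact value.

Call the three points A, B, C in the order given.
Side lengths²: AB² = 202, AC² = 40, BC² = 90.
Since AB² = 202 ≥ 90 + 40 = 130, the angle opposite AB is not acute, so the smallest enclosing circle has AB as diameter.
Centre = midpoint of AB = (-4.5, 7.5), r² = 202/4 = 50.5.

50.5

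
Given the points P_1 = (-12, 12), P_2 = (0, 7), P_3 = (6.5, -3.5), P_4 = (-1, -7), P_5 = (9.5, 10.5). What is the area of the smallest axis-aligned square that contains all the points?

462.25

The bounding box has width 21.5 and height 19.
An axis-aligned square enclosing the set must have side ≥ max(width, height).
So the minimum side is max(21.5, 19) = 21.5.
Area = 21.5² = 462.25.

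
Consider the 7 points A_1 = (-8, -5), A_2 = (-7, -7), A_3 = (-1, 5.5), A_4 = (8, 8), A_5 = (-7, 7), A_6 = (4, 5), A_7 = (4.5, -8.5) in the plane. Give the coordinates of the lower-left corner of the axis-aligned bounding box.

(-8, -8.5)

x-range [-8, 8], y-range [-8.5, 8].
The lower-left corner is (-8, -8.5).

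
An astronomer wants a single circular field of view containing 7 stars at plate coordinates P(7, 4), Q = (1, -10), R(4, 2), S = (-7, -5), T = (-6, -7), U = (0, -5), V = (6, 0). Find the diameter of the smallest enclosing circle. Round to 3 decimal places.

17.029

The minimum enclosing circle of a finite set is fixed by two of the points (as a diameter) or three (as a circumcircle).
The farthest pair is P–T with squared distance 290. The circle on this segment as diameter has centre (0.5, -1.5) and r² = 290/4 = 72.5.
Check Q: distance² to centre = 72.5 ≤ 72.5, so it lies inside.
All remaining points lie in this disk, and no smaller disk contains both endpoints, so this is the minimum enclosing circle.
Diameter = 2r = 2√(72.5) ≈ 17.029.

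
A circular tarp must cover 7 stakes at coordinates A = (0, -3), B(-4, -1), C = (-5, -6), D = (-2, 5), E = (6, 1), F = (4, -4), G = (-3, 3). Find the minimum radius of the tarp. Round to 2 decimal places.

By Welzl's lemma the MEC is supported by two points (diametrically opposite) or three points (on a circumcircle).
The minimum enclosing circle is determined by three boundary points: C, D, E.
Their circumcentre is (-0.2, -1.4) with r² = 44.2.
The farthest remaining point G is at distance² 27.2 ≤ 44.2.
r = √(44.2) ≈ 6.65.

6.65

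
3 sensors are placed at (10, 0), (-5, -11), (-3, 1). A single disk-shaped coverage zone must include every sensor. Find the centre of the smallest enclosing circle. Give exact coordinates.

(2.5, -5.5)

Call the three points A, B, C in the order given.
Side lengths²: AB² = 346, AC² = 170, BC² = 148.
Since AB² = 346 ≥ 170 + 148 = 318, the angle opposite AB is not acute, so the smallest enclosing circle has AB as diameter.
Centre = midpoint of AB = (2.5, -5.5), r² = 346/4 = 86.5.
Centre = (2.5, -5.5).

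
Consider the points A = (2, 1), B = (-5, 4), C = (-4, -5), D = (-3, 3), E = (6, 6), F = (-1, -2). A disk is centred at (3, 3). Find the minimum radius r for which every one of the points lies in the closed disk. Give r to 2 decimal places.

The required radius is the distance from (3, 3) to the farthest point.
Squared distances: 5, 65, 113, 36, 18, 41.
Maximum is 113, attained at C.
r = √113 ≈ 10.63.

10.63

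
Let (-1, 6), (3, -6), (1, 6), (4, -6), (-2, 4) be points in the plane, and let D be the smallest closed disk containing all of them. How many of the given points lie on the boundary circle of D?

2

A smallest enclosing disk is always determined by at most three of the input points on its boundary.
The farthest pair is (-1, 6)–(4, -6) with squared distance 169. The circle on this segment as diameter has centre (1.5, 0) and r² = 169/4 = 42.25.
Check (3, -6): distance² to centre = 38.25 ≤ 42.25, so it lies inside.
All remaining points lie in this disk, and no smaller disk contains both endpoints, so this is the minimum enclosing circle.
The points at distance exactly r from the centre are (-1, 6), (4, -6) — 2 points.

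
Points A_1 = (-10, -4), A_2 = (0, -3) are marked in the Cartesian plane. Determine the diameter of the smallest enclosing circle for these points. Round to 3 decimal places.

10.050

The smallest circle enclosing two points has them as diameter endpoints.
Centre = midpoint = (-5, -3.5); r² = |A_1A_2|²/4 = 101/4 = 25.25.
Diameter = 2r = 2√(25.25) ≈ 10.050.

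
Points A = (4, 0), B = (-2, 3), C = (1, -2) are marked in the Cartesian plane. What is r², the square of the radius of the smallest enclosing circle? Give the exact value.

Side lengths²: AB² = 45, AC² = 13, BC² = 34.
Since AB² = 45 < 34 + 13 = 47, the triangle is acute, so the smallest enclosing circle is the circumcircle.
Circumcentre = (13/14, 19/14), r² = 1105/98.

1105/98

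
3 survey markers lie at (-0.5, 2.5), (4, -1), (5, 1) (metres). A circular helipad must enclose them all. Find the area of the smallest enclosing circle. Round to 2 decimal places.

26.55

Call the three points A, B, C in the order given.
Side lengths²: AB² = 32.5, AC² = 32.5, BC² = 5.
Since AC² = 32.5 < 32.5 + 5 = 37.5, the triangle is acute, so the smallest enclosing circle is the circumcircle.
Circumcentre = (2.1, 1.2), r² = 8.45.
Area = π·r² = π·8.45 ≈ 26.55.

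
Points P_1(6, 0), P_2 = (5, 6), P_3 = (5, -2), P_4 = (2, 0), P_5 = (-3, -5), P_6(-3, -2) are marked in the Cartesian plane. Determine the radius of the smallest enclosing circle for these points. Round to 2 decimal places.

A smallest enclosing disk is always determined by at most three of the input points on its boundary.
The farthest pair is P_2–P_5 with squared distance 185. The circle on this segment as diameter has centre (1, 0.5) and r² = 185/4 = 46.25.
Check P_1: distance² to centre = 25.25 ≤ 46.25, so it lies inside.
All remaining points lie in this disk, and no smaller disk contains both endpoints, so this is the minimum enclosing circle.
r = √(46.25) ≈ 6.80.

6.80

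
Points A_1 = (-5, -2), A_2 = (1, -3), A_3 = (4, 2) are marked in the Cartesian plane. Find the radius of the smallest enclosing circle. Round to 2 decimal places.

4.92

Side lengths²: A_1A_2² = 37, A_1A_3² = 97, A_2A_3² = 34.
Since A_1A_3² = 97 ≥ 37 + 34 = 71, the angle opposite A_1A_3 is not acute, so the smallest enclosing circle has A_1A_3 as diameter.
Centre = midpoint of A_1A_3 = (-0.5, 0), r² = 97/4 = 24.25.
r = √(24.25) ≈ 4.92.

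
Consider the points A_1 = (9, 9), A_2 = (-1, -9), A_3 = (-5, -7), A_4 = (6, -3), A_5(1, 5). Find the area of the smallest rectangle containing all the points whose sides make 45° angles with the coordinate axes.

In coordinates u = x + y, v = x − y the rectangle is axis-aligned; the map (x,y)→(u,v) scales areas by 2.
u-values: 18, -10, -12, 3, 6; range = 18 − (-12) = 30.
v-values: 0, 8, 2, 9, -4; range = 9 − (-4) = 13.
Area = (30 × 13) / 2 = 195.

195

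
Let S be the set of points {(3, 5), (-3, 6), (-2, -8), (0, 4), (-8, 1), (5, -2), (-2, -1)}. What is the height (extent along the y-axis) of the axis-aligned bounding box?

14

max y = 6, min y = -8, so height = 14.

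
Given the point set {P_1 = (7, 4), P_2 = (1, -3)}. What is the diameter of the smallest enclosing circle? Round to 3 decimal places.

The smallest circle enclosing two points has them as diameter endpoints.
Centre = midpoint = (4, 0.5); r² = |P_1P_2|²/4 = 85/4 = 21.25.
Diameter = 2r = 2√(21.25) ≈ 9.220.

9.220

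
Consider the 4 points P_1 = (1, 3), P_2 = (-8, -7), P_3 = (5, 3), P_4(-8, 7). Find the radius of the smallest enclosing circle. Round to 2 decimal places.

8.58

By Welzl's lemma the MEC is supported by two points (diametrically opposite) or three points (on a circumcircle).
The minimum enclosing circle is determined by three boundary points: P_2, P_3, P_4.
Their circumcentre is (-79/26, 0) with r² = 49765/676.
The farthest remaining point P_1 is at distance² 17109/676 ≤ 49765/676.
r = √(49765/676) ≈ 8.58.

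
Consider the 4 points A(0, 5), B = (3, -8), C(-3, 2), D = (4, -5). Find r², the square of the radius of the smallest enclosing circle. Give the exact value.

The minimum enclosing circle of a finite set is fixed by two of the points (as a diameter) or three (as a circumcircle).
The farthest pair is A–B with squared distance 178. The circle on this segment as diameter has centre (1.5, -1.5) and r² = 178/4 = 44.5.
Check C: distance² to centre = 32.5 ≤ 44.5, so it lies inside.
All remaining points lie in this disk, and no smaller disk contains both endpoints, so this is the minimum enclosing circle.

44.5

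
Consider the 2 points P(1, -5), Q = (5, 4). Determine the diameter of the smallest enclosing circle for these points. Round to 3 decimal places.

The smallest circle enclosing two points has them as diameter endpoints.
Centre = midpoint = (3, -0.5); r² = |PQ|²/4 = 97/4 = 24.25.
Diameter = 2r = 2√(24.25) ≈ 9.849.

9.849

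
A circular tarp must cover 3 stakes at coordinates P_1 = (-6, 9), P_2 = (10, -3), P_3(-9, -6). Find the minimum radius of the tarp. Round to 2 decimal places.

Side lengths²: P_1P_2² = 400, P_1P_3² = 234, P_2P_3² = 370.
Since P_1P_2² = 400 < 370 + 234 = 604, the triangle is acute, so the smallest enclosing circle is the circumcircle.
Circumcentre = (-5/23, 1/23), r² = 60125/529.
r = √(60125/529) ≈ 10.66.

10.66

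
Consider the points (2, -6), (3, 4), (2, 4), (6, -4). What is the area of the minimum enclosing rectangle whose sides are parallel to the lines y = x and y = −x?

66

In coordinates u = x + y, v = x − y the rectangle is axis-aligned; the map (x,y)→(u,v) scales areas by 2.
u-values: -4, 7, 6, 2; range = 7 − (-4) = 11.
v-values: 8, -1, -2, 10; range = 10 − (-2) = 12.
Area = (11 × 12) / 2 = 66.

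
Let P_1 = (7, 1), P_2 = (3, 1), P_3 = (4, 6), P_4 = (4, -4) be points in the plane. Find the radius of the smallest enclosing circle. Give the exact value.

The minimum enclosing circle of a finite set is fixed by two of the points (as a diameter) or three (as a circumcircle).
The farthest pair is P_3–P_4 with squared distance 100. The circle on this segment as diameter has centre (4, 1) and r² = 100/4 = 25.
Check P_1: distance² to centre = 9 ≤ 25, so it lies inside.
All remaining points lie in this disk, and no smaller disk contains both endpoints, so this is the minimum enclosing circle.
r = √25 = 5.

5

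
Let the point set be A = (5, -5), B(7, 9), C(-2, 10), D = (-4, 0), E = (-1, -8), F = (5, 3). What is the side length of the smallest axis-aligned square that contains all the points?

The bounding box has width 11 and height 18.
An axis-aligned square enclosing the set must have side ≥ max(width, height).
So the minimum side is max(11, 18) = 18.

18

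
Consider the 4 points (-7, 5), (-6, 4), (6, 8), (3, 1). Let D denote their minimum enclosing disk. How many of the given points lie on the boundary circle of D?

The minimum enclosing circle of a finite set is fixed by two of the points (as a diameter) or three (as a circumcircle).
The farthest pair is (-7, 5)–(6, 8) with squared distance 178. The circle on this segment as diameter has centre (-0.5, 6.5) and r² = 178/4 = 44.5.
Check (-6, 4): distance² to centre = 36.5 ≤ 44.5, so it lies inside.
All remaining points lie in this disk, and no smaller disk contains both endpoints, so this is the minimum enclosing circle.
The points at distance exactly r from the centre are (-7, 5), (6, 8) — 2 points.

2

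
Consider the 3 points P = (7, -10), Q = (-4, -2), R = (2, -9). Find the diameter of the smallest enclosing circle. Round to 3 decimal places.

13.601

Side lengths²: PQ² = 185, PR² = 26, QR² = 85.
Since PQ² = 185 ≥ 85 + 26 = 111, the angle opposite PQ is not acute, so the smallest enclosing circle has PQ as diameter.
Centre = midpoint of PQ = (1.5, -6), r² = 185/4 = 46.25.
Diameter = 2r = 2√(46.25) ≈ 13.601.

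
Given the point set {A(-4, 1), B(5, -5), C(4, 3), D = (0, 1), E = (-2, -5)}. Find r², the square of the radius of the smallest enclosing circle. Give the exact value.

14365/484

By Welzl's lemma the MEC is supported by two points (diametrically opposite) or three points (on a circumcircle).
The minimum enclosing circle is determined by three boundary points: A, B, C.
Their circumcentre is (19/22, -16/11) with r² = 14365/484.
The farthest remaining point E is at distance² 10053/484 ≤ 14365/484.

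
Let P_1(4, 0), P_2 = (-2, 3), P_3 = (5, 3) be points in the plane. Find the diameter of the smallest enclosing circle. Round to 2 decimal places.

Side lengths²: P_1P_2² = 45, P_1P_3² = 10, P_2P_3² = 49.
Since P_2P_3² = 49 < 45 + 10 = 55, the triangle is acute, so the smallest enclosing circle is the circumcircle.
Circumcentre = (1.5, 2.5), r² = 12.5.
Diameter = 2r = 2√(12.5) ≈ 7.07.

7.07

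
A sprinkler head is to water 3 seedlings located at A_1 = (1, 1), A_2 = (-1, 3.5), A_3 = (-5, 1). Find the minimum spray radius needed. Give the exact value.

Side lengths²: A_1A_2² = 10.25, A_1A_3² = 36, A_2A_3² = 22.25.
Since A_1A_3² = 36 ≥ 22.25 + 10.25 = 32.5, the angle opposite A_1A_3 is not acute, so the smallest enclosing circle has A_1A_3 as diameter.
Centre = midpoint of A_1A_3 = (-2, 1), r² = 36/4 = 9.
r = √9 = 3.

3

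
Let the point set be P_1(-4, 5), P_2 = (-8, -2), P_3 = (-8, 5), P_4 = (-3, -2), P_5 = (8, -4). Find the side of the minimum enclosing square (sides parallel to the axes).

16

The bounding box has width 16 and height 9.
An axis-aligned square enclosing the set must have side ≥ max(width, height).
So the minimum side is max(16, 9) = 16.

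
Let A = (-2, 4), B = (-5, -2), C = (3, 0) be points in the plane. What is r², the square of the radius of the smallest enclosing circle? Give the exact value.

3485/196

Side lengths²: AB² = 45, AC² = 41, BC² = 68.
Since BC² = 68 < 45 + 41 = 86, the triangle is acute, so the smallest enclosing circle is the circumcircle.
Circumcentre = (-17/14, -1/7), r² = 3485/196.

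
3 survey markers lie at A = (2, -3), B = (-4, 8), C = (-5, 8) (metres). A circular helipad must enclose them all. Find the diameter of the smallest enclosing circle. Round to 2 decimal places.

13.04

Side lengths²: AB² = 157, AC² = 170, BC² = 1.
Since AC² = 170 ≥ 157 + 1 = 158, the angle opposite AC is not acute, so the smallest enclosing circle has AC as diameter.
Centre = midpoint of AC = (-1.5, 2.5), r² = 170/4 = 42.5.
Diameter = 2r = 2√(42.5) ≈ 13.04.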